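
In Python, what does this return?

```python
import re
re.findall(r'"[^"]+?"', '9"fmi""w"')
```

['"fmi"', '"w"']

Since nothing is captured, `findall` lists the 2 matched substrings directly.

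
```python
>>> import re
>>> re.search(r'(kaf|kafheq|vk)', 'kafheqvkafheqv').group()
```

Branches in `(...|...)` are attempted left-to-right; the first branch that allows the whole pattern to succeed is taken.
The match spans [0:3] → 'kaf'.

'kaf'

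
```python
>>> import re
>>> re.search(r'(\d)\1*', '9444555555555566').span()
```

(0, 1)

`\1` is not a pattern — it's the concrete string captured by group 1, re-applied verbatim.
Unlike `match`, `search` isn't anchored — it looks for the pattern anywhere in the string.
The match spans [0:1] → '9'.
Captured: group 1 = '9'.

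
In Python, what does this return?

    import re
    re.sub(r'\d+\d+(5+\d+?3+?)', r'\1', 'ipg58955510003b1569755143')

This matches one or more of a digit, then one or more of a digit; then one or more of a literal '5', then one or more of a digit (lazy), then one or more of a literal '3' (lazy) (captured).
Matches: at [3:14] → '58955510003'; at [15:25] → '1569755143'.
`\1` in the replacement pulls in group 1's text for each match.

'ipg510003b5143'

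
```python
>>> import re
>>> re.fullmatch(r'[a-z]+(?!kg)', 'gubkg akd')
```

A negative assertion filters positions out without eating any characters.
For `fullmatch`, every character of the input must be accounted for by the pattern.
Here the string isn't matched end-to-end, so the call returns None.

None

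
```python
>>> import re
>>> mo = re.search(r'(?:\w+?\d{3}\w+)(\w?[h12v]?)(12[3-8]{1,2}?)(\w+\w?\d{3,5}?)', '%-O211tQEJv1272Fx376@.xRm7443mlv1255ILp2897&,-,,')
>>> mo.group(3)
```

'2Fx376'

This matches one or more of a word character (lazy), then exactly 3 of a digit, then one or more of a word character (non-capturing group); then optionally a word character, then optionally one of [h12v] (captured); then the literal '12', then 1 to 2 of a character in [3-8] (lazy) (captured); then one or more of a word character, then optionally a word character, then 3 to 5 of a digit (lazy) (captured).
`search` walks the string left to right and returns the first match it finds.
The match spans [2:20] → 'O211tQEJv1272Fx376'.
Captured: group 1 = '', group 2 = '127', group 3 = '2Fx376'.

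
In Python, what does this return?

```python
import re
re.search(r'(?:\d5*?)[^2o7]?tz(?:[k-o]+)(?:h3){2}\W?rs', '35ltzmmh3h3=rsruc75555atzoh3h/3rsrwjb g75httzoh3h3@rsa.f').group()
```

'35ltzmmh3h3=rs'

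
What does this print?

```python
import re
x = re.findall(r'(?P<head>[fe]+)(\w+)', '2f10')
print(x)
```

This matches one or more of one of [fe] (captured as 'head'); then one or more of a word character (captured).
Scanning left to right: at [1:4] match 'f10', groups = ('f', '10').
2 groups means the one result is a tuple of 2 captured strings — 1 here.

[('f', '10')]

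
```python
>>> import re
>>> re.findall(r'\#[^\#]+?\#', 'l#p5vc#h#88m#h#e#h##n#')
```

['#p5vc#', '#88m#', '#e#', '#n#']

Since nothing is captured, `findall` lists the 4 matched substrings directly.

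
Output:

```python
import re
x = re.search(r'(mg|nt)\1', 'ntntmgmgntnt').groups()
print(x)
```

('nt',)

The backreference `\1` re-matches whatever the first group consumed, character for character.
`re.search` tries every starting position until one works.
The match spans [0:4] → 'ntnt'.
Captured: group 1 = 'nt'.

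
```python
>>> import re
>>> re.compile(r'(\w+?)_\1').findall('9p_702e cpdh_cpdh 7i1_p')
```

`\1` is not a pattern — it's the concrete string captured by group 1, re-applied verbatim.
With a single group, `findall` returns only what that group captured — 1 item.

['cpdh']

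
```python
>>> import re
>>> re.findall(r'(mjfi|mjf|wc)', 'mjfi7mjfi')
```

['mjfi', 'mjfi']

`|` is ordered: at each position the engine commits to the first alternative that works.
One capturing group, so `findall` returns just the captured substring from each match — 2 in all.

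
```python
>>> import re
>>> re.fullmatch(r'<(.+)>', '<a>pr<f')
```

None

`re.fullmatch` is like wrapping the pattern in `^…$` (in single-line mode).
Here the pattern can't cover the whole string, so the call returns None.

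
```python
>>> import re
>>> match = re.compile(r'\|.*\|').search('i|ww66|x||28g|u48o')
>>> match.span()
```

(1, 14)

`re.search` scans for the first position where the pattern succeeds.
The match spans [1:14] → '|ww66|x||28g|'.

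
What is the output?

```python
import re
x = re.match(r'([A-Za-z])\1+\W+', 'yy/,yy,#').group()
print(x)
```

yy/,

`\1` has to match the exact text group 1 already captured.
`match` is anchored at position 0; if the pattern doesn't fit there, it returns None.
The match spans [0:4] → 'yy/,'.
Captured: group 1 = 'y'.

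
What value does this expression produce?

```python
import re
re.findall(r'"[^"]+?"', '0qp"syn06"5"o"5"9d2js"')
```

['"syn06"', '"o"', '"9d2js"']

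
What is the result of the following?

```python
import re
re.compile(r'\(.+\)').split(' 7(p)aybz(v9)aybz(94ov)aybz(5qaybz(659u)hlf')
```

Matches to split on: at [2:40] → '(p)aybz(v9)aybz(94ov)aybz(5qaybz(659u)'.
The string is cut at each match, leaving 2 pieces.

[' 7', 'hlf']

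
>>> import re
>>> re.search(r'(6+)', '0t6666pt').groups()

The match spans [2:6] → '6666'.
Captured: group 1 = '6666'.

('6666',)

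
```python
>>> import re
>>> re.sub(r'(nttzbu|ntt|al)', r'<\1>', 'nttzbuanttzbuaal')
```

'<nttzbu>a<nttzbu>a<al>'

Alternation tries branches left to right and keeps the first one that lets the overall match succeed at that position.
The replacement refers to a captured group, so each match is rewritten using its own captured text.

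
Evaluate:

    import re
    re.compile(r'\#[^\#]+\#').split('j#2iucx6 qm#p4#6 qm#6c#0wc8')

Matches to split on: at [1:12] → '#2iucx6 qm#'; at [14:20] → '#6 qm#'.
The string is cut at each match, leaving 3 pieces.

['j', 'p4', '6c#0wc8']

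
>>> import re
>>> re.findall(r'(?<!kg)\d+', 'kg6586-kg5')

Because the assertion is negative and zero-width, positions next to the forbidden text are skipped.
Scanning left to right: at [3:6] → '586'.
With no groups in the pattern, `findall` gives back each whole match — 1 here.

['586']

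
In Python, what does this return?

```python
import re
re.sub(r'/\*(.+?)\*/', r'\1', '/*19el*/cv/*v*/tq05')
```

Matches: at [0:8] → '/*19el*/'; at [10:15] → '/*v*/'.
`\1` in the replacement pulls in group 1's text for each match.

'19elcvvtq05'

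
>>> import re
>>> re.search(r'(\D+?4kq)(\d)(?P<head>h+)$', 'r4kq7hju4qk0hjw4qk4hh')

None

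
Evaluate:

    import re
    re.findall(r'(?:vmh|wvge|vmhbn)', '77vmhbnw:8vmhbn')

['vmh', 'vmh']

The regex engine tests alternatives in the order written; an earlier branch that matches wins even if a later one would match more.
`findall` yields the raw match text (2 of them) because the pattern has no groups.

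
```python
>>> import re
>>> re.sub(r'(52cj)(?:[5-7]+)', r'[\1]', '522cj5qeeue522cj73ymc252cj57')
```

'522cj5qeeue522cj73ymc2[52cj]'

Pattern: the literal '52', then the literal 'cj' (captured); then one or more of a character in [5-7] (non-capturing group).
Matches: at [22:28] → '52cj57'.
Each match is replaced using the text its own group 1 captured.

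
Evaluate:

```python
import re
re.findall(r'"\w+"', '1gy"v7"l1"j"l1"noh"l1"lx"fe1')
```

No capturing groups, so `findall` returns the 4 full match strings.

['"v7"', '"j"', '"noh"', '"lx"']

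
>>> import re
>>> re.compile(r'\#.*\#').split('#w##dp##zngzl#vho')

['', 'vho']

Matches to split on: at [0:14] → '#w##dp##zngzl#'.
The string is cut at each match, leaving 2 pieces.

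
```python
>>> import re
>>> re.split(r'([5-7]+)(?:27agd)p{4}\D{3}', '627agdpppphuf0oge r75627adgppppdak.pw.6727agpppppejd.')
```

['', '6', '0oge r75627adgppppdak.pw.6727agpppppejd.']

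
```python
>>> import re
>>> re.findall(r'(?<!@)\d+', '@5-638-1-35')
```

['638', '1', '35']

Because the assertion is negative and zero-width, positions next to the forbidden text are skipped.
Walking the string: at [3:6] → '638'; at [7:8] → '1'; at [9:11] → '35'.
With no groups in the pattern, `findall` gives back each whole match — 3 here.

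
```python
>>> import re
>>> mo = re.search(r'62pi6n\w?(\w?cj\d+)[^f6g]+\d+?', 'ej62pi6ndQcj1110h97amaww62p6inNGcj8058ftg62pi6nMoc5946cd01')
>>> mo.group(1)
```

'Qcj1110'

The match spans [2:25] → '62pi6ndQcj1110h97amaww6'.
Captured: group 1 = 'Qcj1110'.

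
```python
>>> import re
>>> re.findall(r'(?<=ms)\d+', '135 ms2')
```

Because the assertion is zero-width, the text it checks is not consumed and won't appear in the result.
Walking the string: at [6:7] → '2'.
`findall` yields the raw match text (1 of them) because the pattern has no groups.

['2']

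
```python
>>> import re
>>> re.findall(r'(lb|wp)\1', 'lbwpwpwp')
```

['wp']

`\1` has to match the exact text group 1 already captured.
Scanning left to right: at [2:6] match 'wpwp', group 1 = 'wp'.
With a single group, `findall` returns only what that group captured — 1 item.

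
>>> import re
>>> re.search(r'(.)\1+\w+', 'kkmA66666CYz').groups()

('k',)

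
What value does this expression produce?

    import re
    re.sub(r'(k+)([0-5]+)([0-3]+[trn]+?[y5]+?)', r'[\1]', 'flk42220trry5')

'fl[k]5'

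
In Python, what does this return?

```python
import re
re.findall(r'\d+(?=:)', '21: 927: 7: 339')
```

Lookahead/lookbehind check context without consuming it, so the matched span excludes the asserted characters.
Since nothing is captured, `findall` lists the 3 matched substrings directly.

['21', '927', '7']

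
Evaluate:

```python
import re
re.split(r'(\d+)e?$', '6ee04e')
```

['6ee', '04', '']

The pattern matches one or more of a digit (captured); then optionally a literal 'e'; then anchored at the end.
Matches to split on: at [3:6] → '04e'.
Because the pattern has a capturing group, `split` also inserts each captured text between the pieces.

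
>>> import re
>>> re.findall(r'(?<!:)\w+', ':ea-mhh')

['a', 'mhh']

A negative assertion filters positions out without eating any characters.
Walking the string: at [2:3] → 'a'; at [4:7] → 'mhh'.
With no groups in the pattern, `findall` gives back each whole match — 2 here.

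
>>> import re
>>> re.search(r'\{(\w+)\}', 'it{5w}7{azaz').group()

'{5w}'

The match spans [2:6] → '{5w}'.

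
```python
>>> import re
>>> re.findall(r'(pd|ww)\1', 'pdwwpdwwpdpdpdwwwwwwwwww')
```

The backreference `\1` re-matches whatever the first group consumed, character for character.
`findall` collects group 1 from each match (3 total).

['pd', 'ww', 'ww']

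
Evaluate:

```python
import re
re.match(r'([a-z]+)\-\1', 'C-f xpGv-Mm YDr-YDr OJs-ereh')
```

The backreference `\1` re-matches whatever the first group consumed, character for character.
With `match`, the pattern is implicitly anchored at the beginning.
Here position 0 doesn't satisfy it, so the call returns None.

None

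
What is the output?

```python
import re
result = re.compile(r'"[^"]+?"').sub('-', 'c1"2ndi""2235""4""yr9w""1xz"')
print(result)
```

c1-----

Matches: at [2:8] → '"2ndi"'; at [8:14] → '"2235"'; at [14:17] → '"4"'; at [17:23] → '"yr9w"'; at [23:28] → '"1xz"'.
Each match is replaced by '-'.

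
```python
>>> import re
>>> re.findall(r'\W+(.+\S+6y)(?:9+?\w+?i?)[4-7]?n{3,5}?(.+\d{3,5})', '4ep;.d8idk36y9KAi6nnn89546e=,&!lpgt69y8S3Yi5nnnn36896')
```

[('d8idk36y', '89546e=,&!lpgt69y8S3Yi5nnnn36896')]

This matches one or more of a non-word character; then one or more of any character, then one or more of a non-whitespace character, then the literal '6y' (captured); then one or more of the literal '9' (lazy), then one or more of a word character (lazy), then optionally the literal 'i' (non-capturing group); then optionally a character in [4-7], then 3 to 5 of a literal 'n' (lazy); then one or more of any character, then 3 to 5 of a digit (captured).
Multiple groups make `findall` return tuples — one 2-tuple for the one match.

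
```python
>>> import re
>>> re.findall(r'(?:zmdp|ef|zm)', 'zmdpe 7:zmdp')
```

Branches in `(...|...)` are attempted left-to-right; the first branch that allows the whole pattern to succeed is taken.
Matches: at [0:4] → 'zmdp'; at [8:12] → 'zmdp'.
No capturing groups, so `findall` returns the 2 full match strings.

['zmdp', 'zmdp']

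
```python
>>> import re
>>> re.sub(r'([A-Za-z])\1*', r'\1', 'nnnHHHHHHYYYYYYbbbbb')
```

After group 1 captures some text, `\1` only succeeds where that same text appears again.
Matches: at [0:3] → 'nnn'; at [3:9] → 'HHHHHH'; at [9:15] → 'YYYYYY'; at [15:20] → 'bbbbb'.
Each match is replaced using the text its own group 1 captured.

'nHYb'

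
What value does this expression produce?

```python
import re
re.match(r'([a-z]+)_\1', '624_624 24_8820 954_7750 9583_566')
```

`\1` has to match the exact text group 1 already captured.
`re.match` won't scan ahead — the pattern has to work from the very first character.
Here the string doesn't start with a match, so the call returns None.

None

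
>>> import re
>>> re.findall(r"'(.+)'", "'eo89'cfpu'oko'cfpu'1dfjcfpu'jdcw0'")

One capturing group, so `findall` returns just the captured substring from the one match — 1 in all.

["eo89'cfpu'oko'cfpu'1dfjcfpu'jdcw0"]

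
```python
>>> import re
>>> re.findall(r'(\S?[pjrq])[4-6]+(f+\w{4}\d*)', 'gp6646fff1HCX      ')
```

[('gp', 'fff1HCX')]

This matches optionally a non-whitespace character, then one of [pjrq] (captured); then one or more of a character in [4-6]; then one or more of the literal 'f', then exactly 4 of a word character, then zero or more of a digit (captured).
Scanning left to right: at [0:13] match 'gp6646fff1HCX', groups = ('gp', 'fff1HCX').
2 groups means the one result is a tuple of 2 captured strings — 1 here.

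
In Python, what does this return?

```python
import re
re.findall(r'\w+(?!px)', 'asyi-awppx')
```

['asyi', 'awppx']

Because the assertion is negative and zero-width, positions next to the forbidden text are skipped.
Since nothing is captured, `findall` lists the 2 matched substrings directly.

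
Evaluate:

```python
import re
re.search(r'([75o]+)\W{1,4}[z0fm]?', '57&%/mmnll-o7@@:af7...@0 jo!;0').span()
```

(0, 6)

This matches one or more of one of [75o] (captured); then 1 to 4 of a non-word character, then optionally one of [z0fm].
The match spans [0:6] → '57&%/m'.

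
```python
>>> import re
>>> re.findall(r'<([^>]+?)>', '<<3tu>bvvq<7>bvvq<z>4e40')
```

Scanning left to right: at [0:6] match '<<3tu>', group 1 = '<3tu'; at [10:13] match '<7>', group 1 = '7'; at [17:20] match '<z>', group 1 = 'z'.
Because there's exactly one group, `findall` drops the full match and keeps group 1 from each hit.

['<3tu', '7', 'z']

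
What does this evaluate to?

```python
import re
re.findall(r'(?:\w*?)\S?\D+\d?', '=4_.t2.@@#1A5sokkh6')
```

Because the quantifier is non-greedy, it stops expanding at the earliest point where the rest of the pattern can succeed.
No capturing groups, so `findall` returns the 5 full match strings.

['=4', '_.t2', '.@@#1', 'A5', 'sokkh6']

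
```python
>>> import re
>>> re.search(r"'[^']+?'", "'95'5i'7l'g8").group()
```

"'95'"

The match spans [0:4] → "'95'".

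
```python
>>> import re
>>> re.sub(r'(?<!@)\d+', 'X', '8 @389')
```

'X @3X'

The negative lookaround is zero-width — it rules out positions where the adjacent text would match, without consuming anything.
Each match is replaced by 'X'.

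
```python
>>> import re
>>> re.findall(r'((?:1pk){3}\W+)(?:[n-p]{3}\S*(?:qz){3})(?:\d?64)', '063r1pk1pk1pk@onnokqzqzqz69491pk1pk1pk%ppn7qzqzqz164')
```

['1pk1pk1pk@']

The pattern matches the literal '1pk' repeated 3 times, then one or more of a non-word character (captured); then exactly 3 of a character in [n-p], then zero or more of a non-whitespace character, then the literal 'qz' repeated 3 times (non-capturing group); then optionally a digit, then the literal '64' (non-capturing group).
Matches: at [4:52] match '1pk1pk1pk@onnokqzqzqz69491pk1pk1pk%ppn7qzqzqz164', group 1 = '1pk1pk1pk@'.
`findall` collects group 1 from the one match (1 total).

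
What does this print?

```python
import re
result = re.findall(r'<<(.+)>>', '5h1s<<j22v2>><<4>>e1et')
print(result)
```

Because there's exactly one group, `findall` drops the full match and keeps group 1 from the one hit.

['j22v2>><<4']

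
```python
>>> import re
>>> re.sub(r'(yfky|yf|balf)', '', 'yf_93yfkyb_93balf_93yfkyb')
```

Alternation tries branches left to right and keeps the first one that lets the overall match succeed at that position.
Matches: at [0:2] → 'yf'; at [5:9] → 'yfky'; at [13:17] → 'balf'; at [20:24] → 'yfky'.
Every occurrence is swapped for ''.

'_93b_93_93b'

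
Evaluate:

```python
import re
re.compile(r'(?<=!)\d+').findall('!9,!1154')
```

['9', '1154']

Because the assertion is zero-width, the text it checks is not consumed and won't appear in the result.
Walking the string: at [1:2] → '9'; at [4:8] → '1154'.
With no groups in the pattern, `findall` gives back each whole match — 2 here.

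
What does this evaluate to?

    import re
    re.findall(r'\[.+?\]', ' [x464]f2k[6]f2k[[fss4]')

['[x464]', '[6]', '[[fss4]']

`findall` yields the raw match text (3 of them) because the pattern has no groups.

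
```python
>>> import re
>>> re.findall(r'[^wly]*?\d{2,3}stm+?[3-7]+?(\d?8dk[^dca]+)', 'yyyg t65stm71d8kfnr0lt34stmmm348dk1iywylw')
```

['48dk1iywylw']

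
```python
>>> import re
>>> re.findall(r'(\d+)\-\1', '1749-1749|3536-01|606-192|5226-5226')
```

['1749', '5226']

`\1` has to match the exact text group 1 already captured.
Matches: at [0:9] match '1749-1749', group 1 = '1749'; at [26:35] match '5226-5226', group 1 = '5226'.
One capturing group, so `findall` returns just the captured substring from each match — 2 in all.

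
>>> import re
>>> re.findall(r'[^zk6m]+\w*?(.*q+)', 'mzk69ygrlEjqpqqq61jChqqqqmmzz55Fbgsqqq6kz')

['61jChqqqqmmzz55Fbgsqqq']

This matches one or more of any character except [zk6m], then zero or more of a word character (lazy); then zero or more of any character, then one or more of the literal 'q' (captured).
A `+?`/`*?`/`{m,n}?` starts at its minimum and grows only as far as needed for what follows to match.
Matches: at [4:38] match '9ygrlEjqpqqq61jChqqqqmmzz55Fbgsqqq', group 1 = '61jChqqqqmmzz55Fbgsqqq'.
Because there's exactly one group, `findall` drops the full match and keeps group 1 from the one hit.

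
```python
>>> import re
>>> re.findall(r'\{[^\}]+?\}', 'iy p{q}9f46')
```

['{q}']

Scanning left to right: at [4:7] → '{q}'.
No capturing groups, so `findall` returns the 1 full match string.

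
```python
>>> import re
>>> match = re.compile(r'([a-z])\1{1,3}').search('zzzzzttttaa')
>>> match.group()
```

'zzzz'

The backreference `\1` re-matches whatever the first group consumed, character for character.
`re.search` tries every starting position until one works.
The match spans [0:4] → 'zzzz'.
Captured: group 1 = 'z'.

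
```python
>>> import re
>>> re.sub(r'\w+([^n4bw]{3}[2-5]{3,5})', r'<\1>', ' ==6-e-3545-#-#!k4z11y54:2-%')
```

Pattern: one or more of a word character; then exactly 3 of any character except [n4bw], then 3 to 5 of a character in [2-5] (captured).
Matches: at [3:11] → '6-e-3545'.
Each match is replaced using the text its own group 1 captured.

' ==<-e-3545>-#-#!k4z11y54:2-%'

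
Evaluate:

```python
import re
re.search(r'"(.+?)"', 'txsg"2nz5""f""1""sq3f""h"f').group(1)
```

The match spans [4:10] → '"2nz5"'.
Captured: group 1 = '2nz5'.

'2nz5'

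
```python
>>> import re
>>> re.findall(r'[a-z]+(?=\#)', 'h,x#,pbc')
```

['x']

The `(?=…)`/`(?<=…)` assertion just peeks at neighbouring text; it doesn't advance the match position.
Scanning left to right: at [2:3] → 'x'.
No capturing groups, so `findall` returns the 1 full match string.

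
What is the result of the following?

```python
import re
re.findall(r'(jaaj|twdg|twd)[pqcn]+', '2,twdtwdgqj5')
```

['twdg']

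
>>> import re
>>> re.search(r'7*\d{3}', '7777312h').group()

'7777312'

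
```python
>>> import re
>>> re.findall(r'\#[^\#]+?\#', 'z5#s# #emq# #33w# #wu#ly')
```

Scanning left to right: at [2:5] → '#s#'; at [6:11] → '#emq#'; at [12:17] → '#33w#'; at [18:22] → '#wu#'.
`findall` yields the raw match text (4 of them) because the pattern has no groups.

['#s#', '#emq#', '#33w#', '#wu#']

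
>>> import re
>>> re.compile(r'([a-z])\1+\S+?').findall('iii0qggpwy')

A backreference is literal: `\1` must see the identical characters the first group matched.
Matches: at [0:4] match 'iii0', group 1 = 'i'; at [5:8] match 'ggp', group 1 = 'g'.
With a single group, `findall` returns only what that group captured — 2 items.

['i', 'g']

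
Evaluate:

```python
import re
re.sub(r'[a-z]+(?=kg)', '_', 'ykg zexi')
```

The `(?=…)`/`(?<=…)` assertion just peeks at neighbouring text; it doesn't advance the match position.
`sub` substitutes '_' at each match site.

'_kg zexi'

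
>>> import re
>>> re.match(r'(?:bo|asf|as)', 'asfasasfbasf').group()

Alternation tries branches left to right and keeps the first one that lets the overall match succeed at that position.
`match` is anchored at position 0; if the pattern doesn't fit there, it returns None.
The match spans [0:3] → 'asf'.

'asf'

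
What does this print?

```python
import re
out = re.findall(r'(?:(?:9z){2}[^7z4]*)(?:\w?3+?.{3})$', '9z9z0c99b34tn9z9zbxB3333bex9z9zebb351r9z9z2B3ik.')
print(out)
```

The pattern matches the literal '9z' repeated 2 times, then zero or more of any character except [7z4] (non-capturing group); then optionally a word character, then one or more of the literal '3' (lazy), then exactly 3 of any character (non-capturing group); then anchored at the end.
Scanning left to right: at [38:48] → '9z9z2B3ik.'.
With no groups in the pattern, `findall` gives back each whole match — 1 here.

['9z9z2B3ik.']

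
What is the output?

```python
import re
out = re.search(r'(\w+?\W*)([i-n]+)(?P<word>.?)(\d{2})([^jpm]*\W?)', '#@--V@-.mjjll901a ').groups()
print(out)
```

('V@-.', 'mjjll', '9', '01', 'a ')

The match spans [4:18] → 'V@-.mjjll901a '.
Captured: group 1 = 'V@-.', group 2 = 'mjjll', group 3 = '9', group 4 = '01', group 5 = 'a '.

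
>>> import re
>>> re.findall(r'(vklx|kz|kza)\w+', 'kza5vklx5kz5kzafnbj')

['kz']

The regex engine tests alternatives in the order written; an earlier branch that matches wins even if a later one would match more.
With a single group, `findall` returns only what that group captured — 1 item.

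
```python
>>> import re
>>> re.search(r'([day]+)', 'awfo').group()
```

This matches one or more of one of [day] (captured).
`re.search` scans for the first position where the pattern succeeds.
The match spans [0:1] → 'a'.
Captured: group 1 = 'a'.

'a'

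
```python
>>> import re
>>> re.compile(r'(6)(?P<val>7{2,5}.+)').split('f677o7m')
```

['f', '6', '77o7m', '']

The pattern matches a literal '6' (captured); then 2 to 5 of a literal '7', then one or more of any character (captured as 'val').
Matches to split on: at [1:7] → '677o7m'.
The group in the pattern means `split` returns the separators' captures alongside the pieces.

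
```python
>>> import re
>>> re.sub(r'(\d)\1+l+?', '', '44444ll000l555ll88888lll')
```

'llll'

The backreference `\1` re-matches whatever the first group consumed, character for character.
`sub` substitutes '' at each match site.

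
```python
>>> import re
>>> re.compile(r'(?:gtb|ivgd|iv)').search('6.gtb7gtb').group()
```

The match spans [2:5] → 'gtb'.

'gtb'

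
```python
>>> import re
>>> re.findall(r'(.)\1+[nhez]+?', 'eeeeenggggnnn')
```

A backreference is literal: `\1` must see the identical characters the first group matched.
Walking the string: at [0:6] match 'eeeeen', group 1 = 'e'; at [6:11] match 'ggggn', group 1 = 'g'.
Because there's exactly one group, `findall` drops the full match and keeps group 1 from each hit.

['e', 'g']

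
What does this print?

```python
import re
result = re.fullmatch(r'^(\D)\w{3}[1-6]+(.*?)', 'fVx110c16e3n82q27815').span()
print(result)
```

(0, 20)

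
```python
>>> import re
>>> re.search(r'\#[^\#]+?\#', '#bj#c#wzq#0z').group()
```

Unlike `match`, `search` isn't anchored — it looks for the pattern anywhere in the string.
The match spans [0:4] → '#bj#'.

'#bj#'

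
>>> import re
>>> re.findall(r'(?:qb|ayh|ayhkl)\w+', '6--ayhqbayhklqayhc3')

`findall` yields the raw match text (1 of them) because the pattern has no groups.

['ayhqbayhklqayhc3']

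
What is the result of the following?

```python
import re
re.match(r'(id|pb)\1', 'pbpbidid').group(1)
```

The match spans [0:4] → 'pbpb'.
Captured: group 1 = 'pb'.

'pb'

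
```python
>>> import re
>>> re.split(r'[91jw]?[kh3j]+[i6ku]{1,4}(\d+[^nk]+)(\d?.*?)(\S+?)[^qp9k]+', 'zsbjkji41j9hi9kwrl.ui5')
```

A non-greedy quantifier consumes as few characters as it can — just enough that the remainder of the pattern still matches from where it stops; whatever follows it matches normally.
`re.split` interleaves the captured-group text with the surrounding fragments.

['zsb', '41j9hi9', '', 'k', '']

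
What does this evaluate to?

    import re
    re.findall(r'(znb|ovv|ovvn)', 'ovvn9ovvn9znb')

Alternation isn't longest-match — the leftmost alternative that fits at this position is chosen.
`findall` collects group 1 from each match (3 total).

['ovv', 'ovv', 'znb']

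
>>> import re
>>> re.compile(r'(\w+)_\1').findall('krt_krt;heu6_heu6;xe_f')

['krt', 'heu6']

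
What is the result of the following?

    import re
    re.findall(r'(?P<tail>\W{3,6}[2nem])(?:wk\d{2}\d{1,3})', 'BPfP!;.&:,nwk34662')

This matches 3 to 6 of a non-word character, then one of [2nem] (captured as 'tail'); then the literal 'wk', then exactly 2 of a digit, then 1 to 3 of a digit (non-capturing group).
Walking the string: at [4:18] match '!;.&:,nwk34662', group 1 = '!;.&:,n'.
`findall` collects group 1 from the one match (1 total).

['!;.&:,n']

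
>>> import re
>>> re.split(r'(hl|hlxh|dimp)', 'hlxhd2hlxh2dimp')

Alternation tries branches left to right and keeps the first one that lets the overall match succeed at that position.
Because the pattern has a capturing group, `split` also inserts each captured text between the pieces.

['', 'hl', 'xhd2', 'hl', 'xh2', 'dimp', '']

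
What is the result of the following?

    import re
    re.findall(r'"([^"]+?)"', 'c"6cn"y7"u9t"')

['6cn', 'u9t']

Matches: at [1:6] match '"6cn"', group 1 = '6cn'; at [8:13] match '"u9t"', group 1 = 'u9t'.
With a single group, `findall` returns only what that group captured — 2 items.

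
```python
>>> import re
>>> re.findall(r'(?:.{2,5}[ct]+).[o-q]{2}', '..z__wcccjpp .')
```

['.z__wcccjpp']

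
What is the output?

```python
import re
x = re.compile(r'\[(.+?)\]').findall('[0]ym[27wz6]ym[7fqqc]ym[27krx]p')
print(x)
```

['0', '27wz6', '7fqqc', '27krx']

A `+?`/`*?`/`{m,n}?` starts at its minimum and grows only as far as needed for what follows to match.
Scanning left to right: at [0:3] match '[0]', group 1 = '0'; at [5:12] match '[27wz6]', group 1 = '27wz6'; at [14:21] match '[7fqqc]', group 1 = '7fqqc'; at [23:30] match '[27krx]', group 1 = '27krx'.
One capturing group, so `findall` returns just the captured substring from each match — 4 in all.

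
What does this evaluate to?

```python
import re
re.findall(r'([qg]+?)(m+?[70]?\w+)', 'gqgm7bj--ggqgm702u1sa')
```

[('gqg', 'm7bj'), ('ggqg', 'm702u1sa')]

Pattern: one or more of one of [qg] (lazy) (captured); then one or more of a literal 'm' (lazy), then optionally one of [70], then one or more of a word character (captured).
With 2 capturing groups, `findall` returns a 2-tuple per match.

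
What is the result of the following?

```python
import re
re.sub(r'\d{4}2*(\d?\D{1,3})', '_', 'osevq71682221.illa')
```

'osevq_la'

Pattern: exactly 4 of a digit, then zero or more of the literal '2'; then optionally a digit, then 1 to 3 of a non-digit (captured).
Each match is replaced by '_'.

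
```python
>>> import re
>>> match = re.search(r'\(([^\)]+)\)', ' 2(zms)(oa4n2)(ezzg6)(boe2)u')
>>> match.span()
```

The match spans [2:7] → '(zms)'.

(2, 7)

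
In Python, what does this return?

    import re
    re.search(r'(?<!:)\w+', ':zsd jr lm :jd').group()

`(?!…)`/`(?<!…)` only lets a position through if the neighbouring text does NOT match; no characters are consumed.
`search` walks the string left to right and returns the first match it finds.
The match spans [2:4] → 'sd'.

'sd'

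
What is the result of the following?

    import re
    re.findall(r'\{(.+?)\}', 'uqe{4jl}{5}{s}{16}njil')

['4jl', '5', 's', '16']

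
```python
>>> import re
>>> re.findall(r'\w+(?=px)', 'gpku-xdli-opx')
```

['o']

Because the assertion is zero-width, the text it checks is not consumed and won't appear in the result.
Matches: at [10:11] → 'o'.
With no groups in the pattern, `findall` gives back each whole match — 1 here.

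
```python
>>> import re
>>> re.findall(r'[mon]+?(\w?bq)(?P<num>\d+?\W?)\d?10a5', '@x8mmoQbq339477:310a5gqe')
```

[('Qbq', '339477:')]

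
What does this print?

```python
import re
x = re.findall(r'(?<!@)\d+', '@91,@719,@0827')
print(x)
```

`(?!…)`/`(?<!…)` only lets a position through if the neighbouring text does NOT match; no characters are consumed.
Matches: at [2:3] → '1'; at [6:8] → '19'; at [11:14] → '827'.
Since nothing is captured, `findall` lists the 3 matched substrings directly.

['1', '19', '827']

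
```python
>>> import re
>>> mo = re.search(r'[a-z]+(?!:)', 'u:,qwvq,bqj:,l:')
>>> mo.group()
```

'qwvq'

The negative lookaround is zero-width — it rules out positions where the adjacent text would match, without consuming anything.
Unlike `match`, `search` isn't anchored — it looks for the pattern anywhere in the string.
The match spans [3:7] → 'qwvq'.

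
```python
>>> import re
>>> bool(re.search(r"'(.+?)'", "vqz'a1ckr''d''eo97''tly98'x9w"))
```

True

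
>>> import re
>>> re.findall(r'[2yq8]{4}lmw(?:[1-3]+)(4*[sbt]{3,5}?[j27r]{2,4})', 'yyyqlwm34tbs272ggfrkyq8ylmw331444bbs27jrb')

['444bbs27jr']

With a single group, `findall` returns only what that group captured — 1 item.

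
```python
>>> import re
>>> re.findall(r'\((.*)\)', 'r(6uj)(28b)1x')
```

`findall` collects group 1 from the one match (1 total).

['6uj)(28b']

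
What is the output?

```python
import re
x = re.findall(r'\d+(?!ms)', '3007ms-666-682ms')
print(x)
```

['300', '666', '68']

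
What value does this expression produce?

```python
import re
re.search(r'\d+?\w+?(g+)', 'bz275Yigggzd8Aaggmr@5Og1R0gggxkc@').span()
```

Lazy quantifiers expand one character at a time until the remainder of the pattern can match.
The match spans [2:10] → '275Yiggg'.

(2, 10)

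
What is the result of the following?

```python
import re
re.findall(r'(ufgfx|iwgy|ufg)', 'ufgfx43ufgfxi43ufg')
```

['ufgfx', 'ufgfx', 'ufg']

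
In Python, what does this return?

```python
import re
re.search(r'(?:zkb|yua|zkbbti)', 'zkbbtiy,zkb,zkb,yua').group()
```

'zkb'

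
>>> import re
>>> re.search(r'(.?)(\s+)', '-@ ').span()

(1, 3)

The match spans [1:3] → '@ '.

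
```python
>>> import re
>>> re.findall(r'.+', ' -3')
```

With no groups in the pattern, `findall` gives back each whole match — 1 here.

[' -3']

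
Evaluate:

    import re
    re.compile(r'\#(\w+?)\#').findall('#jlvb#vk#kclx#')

One capturing group, so `findall` returns just the captured substring from each match — 2 in all.

['jlvb', 'kclx']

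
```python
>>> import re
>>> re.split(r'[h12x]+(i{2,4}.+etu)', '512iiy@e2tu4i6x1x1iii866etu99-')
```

['5', 'iiy@e2tu4i6x1x1iii866etu', '99-']

Pattern: one or more of one of [h12x]; then 2 to 4 of the literal 'i', then one or more of any character, then the literal 'etu' (captured).
Matches to split on: at [1:27] → '12iiy@e2tu4i6x1x1iii866etu'.
`re.split` interleaves the captured-group text with the surrounding fragments.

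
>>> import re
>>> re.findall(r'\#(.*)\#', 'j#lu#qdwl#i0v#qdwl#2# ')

['lu#qdwl#i0v#qdwl#2']

Matches: at [1:21] match '#lu#qdwl#i0v#qdwl#2#', group 1 = 'lu#qdwl#i0v#qdwl#2'.
With a single group, `findall` returns only what that group captured — 1 item.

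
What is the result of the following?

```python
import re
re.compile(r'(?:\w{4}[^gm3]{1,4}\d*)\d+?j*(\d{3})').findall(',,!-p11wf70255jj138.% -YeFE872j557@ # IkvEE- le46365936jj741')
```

Because there's exactly one group, `findall` drops the full match and keeps group 1 from each hit.

['138', '557', '741']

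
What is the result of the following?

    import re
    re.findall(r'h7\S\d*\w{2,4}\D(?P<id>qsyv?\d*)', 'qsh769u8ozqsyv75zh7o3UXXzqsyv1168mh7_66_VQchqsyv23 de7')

['qsyv75', 'qsyv1168', 'qsyv23']

The pattern matches the literal 'h7', then a non-whitespace character; then zero or more of a digit, then 2 to 4 of a word character, then a non-digit; then the literal 'qsy', then optionally a literal 'v', then zero or more of a digit (captured as 'id').
Matches: at [2:16] match 'h769u8ozqsyv75', group 1 = 'qsyv75'; at [17:33] match 'h7o3UXXzqsyv1168', group 1 = 'qsyv1168'; at [34:50] match 'h7_66_VQchqsyv23', group 1 = 'qsyv23'.
Because there's exactly one group, `findall` drops the full match and keeps group 1 from each hit.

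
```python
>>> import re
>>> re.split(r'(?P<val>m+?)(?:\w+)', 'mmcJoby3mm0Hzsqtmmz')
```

The pattern matches one or more of a literal 'm' (lazy) (captured as 'val'); then one or more of a word character (non-capturing group).
`re.split` interleaves the captured-group text with the surrounding fragments.

['', 'm', '']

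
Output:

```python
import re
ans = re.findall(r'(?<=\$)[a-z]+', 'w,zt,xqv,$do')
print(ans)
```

['do']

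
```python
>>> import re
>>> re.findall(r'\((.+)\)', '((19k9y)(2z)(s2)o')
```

['(19k9y)(2z)(s2']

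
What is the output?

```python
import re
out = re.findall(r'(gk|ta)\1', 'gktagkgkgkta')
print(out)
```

['gk']

`\1` has to match the exact text group 1 already captured.
Matches: at [4:8] match 'gkgk', group 1 = 'gk'.
`findall` collects group 1 from the one match (1 total).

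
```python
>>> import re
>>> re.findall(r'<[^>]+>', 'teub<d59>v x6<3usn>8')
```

Walking the string: at [4:9] → '<d59>'; at [13:19] → '<3usn>'.
No capturing groups, so `findall` returns the 2 full match strings.

['<d59>', '<3usn>']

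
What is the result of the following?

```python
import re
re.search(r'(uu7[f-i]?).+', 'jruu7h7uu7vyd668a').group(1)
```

Pattern: the literal 'uu7', then optionally a character in [f-i] (captured); then one or more of any character.
`search` walks the string left to right and returns the first match it finds.
The match spans [2:17] → 'uu7h7uu7vyd668a'.
Captured: group 1 = 'uu7h'.

'uu7h'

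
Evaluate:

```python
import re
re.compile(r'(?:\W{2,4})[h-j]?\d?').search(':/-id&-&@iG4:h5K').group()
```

':/-i'

This matches 2 to 4 of a non-word character (non-capturing group); then optionally a character in [h-j], then optionally a digit.
Unlike `match`, `search` isn't anchored — it looks for the pattern anywhere in the string.
The match spans [0:4] → ':/-i'.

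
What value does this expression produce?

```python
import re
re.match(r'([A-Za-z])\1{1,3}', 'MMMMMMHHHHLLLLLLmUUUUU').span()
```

(0, 4)

A backreference is literal: `\1` must see the identical characters the first group matched.
`re.match` only tries the pattern at the start of the string.
The match spans [0:4] → 'MMMM'.
Captured: group 1 = 'M'.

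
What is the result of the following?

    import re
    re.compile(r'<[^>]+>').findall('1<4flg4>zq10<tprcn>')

Walking the string: at [1:8] → '<4flg4>'; at [12:19] → '<tprcn>'.
Since nothing is captured, `findall` lists the 2 matched substrings directly.

['<4flg4>', '<tprcn>']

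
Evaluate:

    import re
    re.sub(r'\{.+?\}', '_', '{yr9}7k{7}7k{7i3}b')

`sub` substitutes '_' at each match site.

'_7k_7k_b'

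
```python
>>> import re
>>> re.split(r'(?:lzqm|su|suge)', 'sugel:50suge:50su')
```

Branches in `(...|...)` are attempted left-to-right; the first branch that allows the whole pattern to succeed is taken.
Matches to split on: at [0:2] → 'su'; at [8:10] → 'su'; at [15:17] → 'su'.
`split` removes every match and returns the 4 fragments in between.

['', 'gel:50', 'ge:50', '']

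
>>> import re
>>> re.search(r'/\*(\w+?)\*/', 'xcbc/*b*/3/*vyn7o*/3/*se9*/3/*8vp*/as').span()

(4, 9)

Unlike `match`, `search` isn't anchored — it looks for the pattern anywhere in the string.
The match spans [4:9] → '/*b*/'.
Captured: group 1 = 'b'.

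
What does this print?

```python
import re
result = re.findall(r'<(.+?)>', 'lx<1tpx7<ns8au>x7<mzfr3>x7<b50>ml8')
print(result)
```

['1tpx7<ns8au', 'mzfr3', 'b50']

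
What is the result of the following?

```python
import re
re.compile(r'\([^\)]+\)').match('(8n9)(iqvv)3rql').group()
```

'(8n9)'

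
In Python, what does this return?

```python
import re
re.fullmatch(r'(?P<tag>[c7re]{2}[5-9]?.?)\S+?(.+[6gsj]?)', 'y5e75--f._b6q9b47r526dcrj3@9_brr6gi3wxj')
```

None

`re.fullmatch` is like wrapping the pattern in `^…$` (in single-line mode).
Here the string isn't matched end-to-end, so the call returns None.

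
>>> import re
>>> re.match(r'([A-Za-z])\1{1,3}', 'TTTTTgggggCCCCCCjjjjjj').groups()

('T',)

The match spans [0:4] → 'TTTT'.
Captured: group 1 = 'T'.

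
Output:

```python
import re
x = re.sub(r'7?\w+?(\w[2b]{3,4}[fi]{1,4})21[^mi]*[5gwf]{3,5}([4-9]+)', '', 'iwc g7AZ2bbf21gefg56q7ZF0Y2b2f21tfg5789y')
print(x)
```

iwc y

The pattern matches optionally the literal '7', then one or more of a word character (lazy); then a word character, then 3 to 4 of one of [2b], then 1 to 4 of one of [fi] (captured); then the literal '21', then zero or more of any character except [mi], then 3 to 5 of one of [5gwf]; then one or more of a character in [4-9] (captured).
Each match is replaced by ''.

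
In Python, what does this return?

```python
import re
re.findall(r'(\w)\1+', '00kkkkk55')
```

`\1` has to match the exact text group 1 already captured.
`findall` collects group 1 from each match (3 total).

['0', 'k', '5']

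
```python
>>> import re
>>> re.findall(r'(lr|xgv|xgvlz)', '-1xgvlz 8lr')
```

['xgv', 'lr']

`|` is ordered: at each position the engine commits to the first alternative that works.
One capturing group, so `findall` returns just the captured substring from each match — 2 in all.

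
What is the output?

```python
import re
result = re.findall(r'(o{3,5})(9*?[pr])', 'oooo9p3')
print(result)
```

[('oooo', '9p')]

`findall` packs the 2 group values into a tuple for every match.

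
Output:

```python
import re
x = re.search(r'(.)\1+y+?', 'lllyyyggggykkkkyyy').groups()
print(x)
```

`\1` is not a pattern — it's the concrete string captured by group 1, re-applied verbatim.
`search` walks the string left to right and returns the first match it finds.
The match spans [0:4] → 'llly'.
Captured: group 1 = 'l'.

('l',)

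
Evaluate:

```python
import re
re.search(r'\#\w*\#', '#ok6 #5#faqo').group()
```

'#5#'

The match spans [5:8] → '#5#'.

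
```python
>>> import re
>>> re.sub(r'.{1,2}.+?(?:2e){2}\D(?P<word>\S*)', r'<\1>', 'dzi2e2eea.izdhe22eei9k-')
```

'<a.izdhe22eei9k->'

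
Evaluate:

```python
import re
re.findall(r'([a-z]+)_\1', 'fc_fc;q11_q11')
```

['fc']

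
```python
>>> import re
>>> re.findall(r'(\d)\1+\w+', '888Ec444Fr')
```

['8']

After group 1 captures some text, `\1` only succeeds where that same text appears again.
Scanning left to right: at [0:10] match '888Ec444Fr', group 1 = '8'.
One capturing group, so `findall` returns just the captured substring from the one match — 1 in all.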